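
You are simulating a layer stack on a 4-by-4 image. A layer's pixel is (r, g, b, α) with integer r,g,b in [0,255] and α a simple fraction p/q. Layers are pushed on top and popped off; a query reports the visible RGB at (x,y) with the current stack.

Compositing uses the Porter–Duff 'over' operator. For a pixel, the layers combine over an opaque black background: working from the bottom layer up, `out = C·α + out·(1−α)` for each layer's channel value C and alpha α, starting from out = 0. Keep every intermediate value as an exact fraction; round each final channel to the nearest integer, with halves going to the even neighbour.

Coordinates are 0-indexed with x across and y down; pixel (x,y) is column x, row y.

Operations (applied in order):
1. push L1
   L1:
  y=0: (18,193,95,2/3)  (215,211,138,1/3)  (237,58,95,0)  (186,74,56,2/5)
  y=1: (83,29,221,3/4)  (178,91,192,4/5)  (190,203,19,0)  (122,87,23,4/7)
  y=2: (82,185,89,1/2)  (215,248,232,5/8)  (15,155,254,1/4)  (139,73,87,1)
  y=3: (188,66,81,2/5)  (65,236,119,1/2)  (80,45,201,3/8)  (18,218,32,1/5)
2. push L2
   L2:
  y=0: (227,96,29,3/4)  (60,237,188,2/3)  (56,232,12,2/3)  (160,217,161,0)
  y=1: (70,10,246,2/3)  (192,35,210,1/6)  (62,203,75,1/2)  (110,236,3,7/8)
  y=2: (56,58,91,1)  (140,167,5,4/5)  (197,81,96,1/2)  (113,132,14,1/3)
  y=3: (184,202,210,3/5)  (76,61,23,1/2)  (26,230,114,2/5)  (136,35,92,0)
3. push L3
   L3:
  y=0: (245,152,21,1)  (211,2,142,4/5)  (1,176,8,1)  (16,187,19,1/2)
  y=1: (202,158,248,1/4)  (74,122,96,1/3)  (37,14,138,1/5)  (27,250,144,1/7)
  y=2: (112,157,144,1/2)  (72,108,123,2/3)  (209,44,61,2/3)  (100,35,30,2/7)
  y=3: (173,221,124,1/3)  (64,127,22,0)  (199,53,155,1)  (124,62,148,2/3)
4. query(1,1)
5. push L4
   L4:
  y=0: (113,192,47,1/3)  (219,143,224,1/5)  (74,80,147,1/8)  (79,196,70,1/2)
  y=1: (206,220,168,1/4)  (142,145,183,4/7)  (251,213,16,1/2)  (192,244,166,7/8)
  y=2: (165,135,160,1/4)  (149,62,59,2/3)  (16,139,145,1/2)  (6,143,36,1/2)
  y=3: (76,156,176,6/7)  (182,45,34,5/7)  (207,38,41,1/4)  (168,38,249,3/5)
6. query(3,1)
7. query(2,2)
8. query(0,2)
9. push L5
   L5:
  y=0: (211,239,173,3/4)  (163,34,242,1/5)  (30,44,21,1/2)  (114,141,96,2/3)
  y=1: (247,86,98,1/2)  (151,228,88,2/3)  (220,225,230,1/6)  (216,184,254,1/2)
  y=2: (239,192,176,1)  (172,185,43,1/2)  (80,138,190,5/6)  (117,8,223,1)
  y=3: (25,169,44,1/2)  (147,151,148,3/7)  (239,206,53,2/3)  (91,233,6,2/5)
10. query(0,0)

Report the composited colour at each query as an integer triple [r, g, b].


(1,1) stack=L1,L2,L3; from [0,0,0]:
L1 α=4/5: [712/5, 364/5, 768/5]
L2 α=1/6: [452/3, 133/2, 163]
L3 α=1/3: [1126/9, 85, 422/3]
rounded: [125, 85, 141]

(3,1) stack=L1,L2,L3,L4; from [0,0,0]:
L1 α=4/7: [488/7, 348/7, 92/7]
L2 α=7/8: [2939/28, 1489/7, 239/56]
L3 α=1/7: [9195/98, 10684/49, 4749/196]
L4 α=7/8: [140907/784, 11797/49, 232501/1568]
= [180, 241, 148]

at x=2,y=2 over L1,L2,L3,L4:
+L1 (α=1/4) → [15/4, 155/4, 127/2]
+L2 (α=1/2) → [803/8, 479/8, 319/4]
+L3 (α=2/3) → [4147/24, 1183/24, 269/4]
+L4 (α=1/2) → [4531/48, 4519/48, 849/8]
= [94, 94, 106]

query (0,2) [L1,L2,L3,L4] — begin 0,0,0
+L1 (α=1/2) → [41, 185/2, 89/2]
+L2 (α=1) → [56, 58, 91]
+L3 (α=1/2) → [84, 215/2, 235/2]
+L4 (α=1/4) → [417/4, 915/8, 1025/8]
rounded: [104, 114, 128]

at x=0,y=0 over L1,L2,L3,L4,L5:
after L1 α=2/3: [12, 386/3, 190/3]
after L2 α=3/4: [693/4, 625/6, 451/12]
after L3 α=1: [245, 152, 21]
after L4 α=1/3: [201, 496/3, 89/3]
after L5 α=3/4: [417/2, 2647/12, 823/6]
= [208, 221, 137]


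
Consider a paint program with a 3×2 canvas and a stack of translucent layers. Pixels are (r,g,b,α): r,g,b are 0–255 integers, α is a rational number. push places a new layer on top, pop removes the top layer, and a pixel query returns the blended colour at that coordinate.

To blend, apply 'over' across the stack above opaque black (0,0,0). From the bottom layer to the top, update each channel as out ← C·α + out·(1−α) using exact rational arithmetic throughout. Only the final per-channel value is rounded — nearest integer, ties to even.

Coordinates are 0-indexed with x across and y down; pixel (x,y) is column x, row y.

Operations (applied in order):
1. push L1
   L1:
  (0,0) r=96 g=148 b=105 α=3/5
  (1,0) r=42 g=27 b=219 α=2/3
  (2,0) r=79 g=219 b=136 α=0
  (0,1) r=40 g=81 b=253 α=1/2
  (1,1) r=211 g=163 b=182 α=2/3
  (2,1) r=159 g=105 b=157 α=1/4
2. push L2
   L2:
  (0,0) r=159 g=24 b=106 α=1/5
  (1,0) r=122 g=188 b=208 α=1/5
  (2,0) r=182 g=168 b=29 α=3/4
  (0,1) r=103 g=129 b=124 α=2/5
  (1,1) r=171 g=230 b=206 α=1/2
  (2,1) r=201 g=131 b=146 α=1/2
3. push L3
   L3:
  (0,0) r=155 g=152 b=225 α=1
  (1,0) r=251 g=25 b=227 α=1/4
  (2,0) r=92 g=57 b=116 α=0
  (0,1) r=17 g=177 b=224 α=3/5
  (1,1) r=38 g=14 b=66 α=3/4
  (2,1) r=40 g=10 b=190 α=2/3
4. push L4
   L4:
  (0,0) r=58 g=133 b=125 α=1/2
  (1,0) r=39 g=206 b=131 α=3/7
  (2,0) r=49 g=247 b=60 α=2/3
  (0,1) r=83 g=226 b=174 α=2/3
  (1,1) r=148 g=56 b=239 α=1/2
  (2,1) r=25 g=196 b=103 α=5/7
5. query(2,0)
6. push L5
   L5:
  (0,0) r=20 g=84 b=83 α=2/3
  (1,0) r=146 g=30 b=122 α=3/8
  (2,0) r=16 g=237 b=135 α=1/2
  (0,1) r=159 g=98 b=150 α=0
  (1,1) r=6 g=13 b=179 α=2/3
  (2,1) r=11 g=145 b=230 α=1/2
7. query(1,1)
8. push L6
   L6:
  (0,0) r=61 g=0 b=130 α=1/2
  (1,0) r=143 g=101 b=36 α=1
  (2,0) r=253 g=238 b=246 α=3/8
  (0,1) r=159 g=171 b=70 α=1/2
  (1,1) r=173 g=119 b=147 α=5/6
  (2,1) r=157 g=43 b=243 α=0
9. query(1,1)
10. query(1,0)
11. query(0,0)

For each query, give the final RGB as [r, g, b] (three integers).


query (2,0) [L1,L2,L3,L4] — begin 0,0,0
+L1 (α=0) → [0, 0, 0]
+L2 (α=3/4) → [273/2, 126, 87/4]
+L3 (α=0) → [273/2, 126, 87/4]
+L4 (α=2/3) → [469/6, 620/3, 189/4]
= [78, 207, 47]

query (1,1) [L1,L2,L3,L4,L5] — begin 0,0,0
after L1 α=2/3: [422/3, 326/3, 364/3]
after L2 α=1/2: [935/6, 508/3, 491/3]
after L3 α=3/4: [1619/24, 317/6, 1085/12]
after L4 α=1/2: [5171/48, 653/12, 3953/24]
after L5 α=2/3: [5747/144, 965/36, 12545/72]
rounded: [40, 27, 174]

at x=1,y=1 over L1,L2,L3,L4,L5,L6:
after L1 α=2/3: [422/3, 326/3, 364/3]
after L2 α=1/2: [935/6, 508/3, 491/3]
after L3 α=3/4: [1619/24, 317/6, 1085/12]
after L4 α=1/2: [5171/48, 653/12, 3953/24]
after L5 α=2/3: [5747/144, 965/36, 12545/72]
after L6 α=5/6: [130307/864, 22385/216, 65465/432]
→ [151, 104, 152]

at x=1,y=0 over L1,L2,L3,L4,L5,L6:
+L1 (α=2/3) → [28, 18, 146]
+L2 (α=1/5) → [234/5, 52, 792/5]
+L3 (α=1/4) → [1957/20, 181/4, 3511/20]
+L4 (α=3/7) → [2542/35, 799/7, 5476/35]
+L5 (α=3/8) → [701/7, 4625/56, 4019/28]
+L6 (α=1) → [143, 101, 36]
→ [143, 101, 36]

(0,0) stack=L1,L2,L3,L4,L5,L6; from [0,0,0]:
+L1 (α=3/5) → [288/5, 444/5, 63]
+L2 (α=1/5) → [1947/25, 1896/25, 358/5]
+L3 (α=1) → [155, 152, 225]
+L4 (α=1/2) → [213/2, 285/2, 175]
+L5 (α=2/3) → [293/6, 207/2, 341/3]
+L6 (α=1/2) → [659/12, 207/4, 731/6]
= [55, 52, 122]


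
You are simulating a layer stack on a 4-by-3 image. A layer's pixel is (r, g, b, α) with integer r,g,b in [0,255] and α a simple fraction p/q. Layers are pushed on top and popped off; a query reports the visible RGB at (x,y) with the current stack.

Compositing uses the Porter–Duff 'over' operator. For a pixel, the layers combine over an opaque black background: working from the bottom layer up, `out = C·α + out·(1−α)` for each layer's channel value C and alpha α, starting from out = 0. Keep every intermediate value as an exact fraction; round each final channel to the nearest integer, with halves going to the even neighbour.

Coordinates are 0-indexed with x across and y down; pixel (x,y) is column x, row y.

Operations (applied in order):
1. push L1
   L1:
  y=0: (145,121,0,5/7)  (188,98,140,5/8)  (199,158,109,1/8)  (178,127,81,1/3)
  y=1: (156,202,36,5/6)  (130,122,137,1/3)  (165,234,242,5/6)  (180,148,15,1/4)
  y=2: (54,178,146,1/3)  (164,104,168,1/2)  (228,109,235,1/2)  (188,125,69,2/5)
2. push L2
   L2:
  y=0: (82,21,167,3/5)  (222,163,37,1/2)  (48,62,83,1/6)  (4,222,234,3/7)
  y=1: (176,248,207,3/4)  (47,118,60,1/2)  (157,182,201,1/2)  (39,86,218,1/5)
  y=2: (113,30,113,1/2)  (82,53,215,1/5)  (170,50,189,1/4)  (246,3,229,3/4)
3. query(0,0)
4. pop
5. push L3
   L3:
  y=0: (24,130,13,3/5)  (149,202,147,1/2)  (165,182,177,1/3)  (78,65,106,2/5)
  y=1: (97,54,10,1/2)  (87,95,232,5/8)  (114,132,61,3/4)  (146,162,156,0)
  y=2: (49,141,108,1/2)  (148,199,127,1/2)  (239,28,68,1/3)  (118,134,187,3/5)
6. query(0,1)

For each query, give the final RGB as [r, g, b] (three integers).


(0,0) stack=L1,L2; from [0,0,0]:
after L1 α=5/7: [725/7, 605/7, 0]
after L2 α=3/5: [3172/35, 1651/35, 501/5]
→ [91, 47, 100]

at x=0,y=1 over L1,L3:
L1 α=5/6: [130, 505/3, 30]
L3 α=1/2: [227/2, 667/6, 20]
→ [114, 111, 20]


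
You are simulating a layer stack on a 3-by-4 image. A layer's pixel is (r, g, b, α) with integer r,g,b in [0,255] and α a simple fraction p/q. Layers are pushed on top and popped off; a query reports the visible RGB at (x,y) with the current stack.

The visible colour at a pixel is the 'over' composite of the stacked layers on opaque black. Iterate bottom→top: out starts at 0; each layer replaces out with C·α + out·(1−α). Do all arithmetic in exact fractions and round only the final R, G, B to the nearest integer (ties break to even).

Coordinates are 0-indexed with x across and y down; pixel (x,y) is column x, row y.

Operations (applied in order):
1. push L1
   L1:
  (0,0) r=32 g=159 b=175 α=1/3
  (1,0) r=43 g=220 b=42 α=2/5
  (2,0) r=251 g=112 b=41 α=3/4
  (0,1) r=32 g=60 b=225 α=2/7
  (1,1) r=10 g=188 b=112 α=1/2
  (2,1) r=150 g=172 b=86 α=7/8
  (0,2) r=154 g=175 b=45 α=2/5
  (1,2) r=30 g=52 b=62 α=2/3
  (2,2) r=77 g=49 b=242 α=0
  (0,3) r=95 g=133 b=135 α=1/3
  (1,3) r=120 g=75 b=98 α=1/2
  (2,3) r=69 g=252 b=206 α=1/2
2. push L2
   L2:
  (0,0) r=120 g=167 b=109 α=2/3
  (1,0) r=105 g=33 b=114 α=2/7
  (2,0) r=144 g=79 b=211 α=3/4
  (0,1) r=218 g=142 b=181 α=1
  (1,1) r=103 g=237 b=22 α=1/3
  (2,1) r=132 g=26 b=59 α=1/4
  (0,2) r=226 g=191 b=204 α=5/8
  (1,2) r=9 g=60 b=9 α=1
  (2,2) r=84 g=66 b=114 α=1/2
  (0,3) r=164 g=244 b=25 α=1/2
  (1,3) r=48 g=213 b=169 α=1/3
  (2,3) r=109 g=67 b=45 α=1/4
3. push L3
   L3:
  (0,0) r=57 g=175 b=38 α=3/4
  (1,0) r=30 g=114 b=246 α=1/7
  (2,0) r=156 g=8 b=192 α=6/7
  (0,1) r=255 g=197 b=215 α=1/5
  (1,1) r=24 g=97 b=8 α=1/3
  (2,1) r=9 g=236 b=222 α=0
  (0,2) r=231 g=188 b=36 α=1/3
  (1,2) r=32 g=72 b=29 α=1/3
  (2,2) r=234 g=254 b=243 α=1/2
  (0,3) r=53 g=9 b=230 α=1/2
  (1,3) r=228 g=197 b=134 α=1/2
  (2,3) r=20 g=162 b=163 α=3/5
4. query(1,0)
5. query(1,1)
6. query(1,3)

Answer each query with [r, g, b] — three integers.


at x=1,y=0 over L1,L2,L3:
L1 α=2/5: [86/5, 88, 84/5]
L2 α=2/7: [296/7, 506/7, 312/7]
L3 α=1/7: [1986/49, 3834/49, 3594/49]
rounded: [41, 78, 73]

at x=1,y=1 over L1,L2,L3:
L1 α=1/2: [5, 94, 56]
L2 α=1/3: [113/3, 425/3, 134/3]
L3 α=1/3: [298/9, 1141/9, 292/9]
= [33, 127, 32]

at x=1,y=3 over L1,L2,L3:
L1 α=1/2: [60, 75/2, 49]
L2 α=1/3: [56, 96, 89]
L3 α=1/2: [142, 293/2, 223/2]
rounded: [142, 146, 112]


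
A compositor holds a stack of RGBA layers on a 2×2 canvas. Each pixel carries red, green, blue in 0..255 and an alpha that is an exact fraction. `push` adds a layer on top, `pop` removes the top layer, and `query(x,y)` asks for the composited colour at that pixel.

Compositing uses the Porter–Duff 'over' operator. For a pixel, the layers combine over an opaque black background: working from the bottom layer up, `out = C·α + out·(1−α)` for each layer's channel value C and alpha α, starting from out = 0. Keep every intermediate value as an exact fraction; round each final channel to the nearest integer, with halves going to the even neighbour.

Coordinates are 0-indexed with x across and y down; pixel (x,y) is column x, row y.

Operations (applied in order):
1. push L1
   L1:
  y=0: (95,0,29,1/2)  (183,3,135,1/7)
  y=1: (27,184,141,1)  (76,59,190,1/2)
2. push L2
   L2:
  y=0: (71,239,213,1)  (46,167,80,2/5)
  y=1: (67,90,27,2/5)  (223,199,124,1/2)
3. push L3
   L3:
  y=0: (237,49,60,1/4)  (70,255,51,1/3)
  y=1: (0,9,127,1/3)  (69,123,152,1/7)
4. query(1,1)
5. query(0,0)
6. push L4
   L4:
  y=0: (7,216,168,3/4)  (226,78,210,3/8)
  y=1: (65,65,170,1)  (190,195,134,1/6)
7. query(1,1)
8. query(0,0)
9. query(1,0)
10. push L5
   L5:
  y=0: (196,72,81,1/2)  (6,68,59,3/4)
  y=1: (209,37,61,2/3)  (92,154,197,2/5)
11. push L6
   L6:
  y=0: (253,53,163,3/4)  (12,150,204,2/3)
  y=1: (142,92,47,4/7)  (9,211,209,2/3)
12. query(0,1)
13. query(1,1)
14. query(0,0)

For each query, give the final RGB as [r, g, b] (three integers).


at x=1,y=1 over L1,L2,L3:
L1 α=1/2: [38, 59/2, 95]
L2 α=1/2: [261/2, 457/4, 219/2]
L3 α=1/7: [852/7, 231/2, 809/7]
rounded: [122, 116, 116]

(0,0) stack=L1,L2,L3; from [0,0,0]:
+L1 (α=1/2) → [95/2, 0, 29/2]
+L2 (α=1) → [71, 239, 213]
+L3 (α=1/4) → [225/2, 383/2, 699/4]
= [112, 192, 175]

at x=1,y=1 over L1,L2,L3,L4:
+L1 (α=1/2) → [38, 59/2, 95]
+L2 (α=1/2) → [261/2, 457/4, 219/2]
+L3 (α=1/7) → [852/7, 231/2, 809/7]
+L4 (α=1/6) → [2795/21, 515/4, 1661/14]
= [133, 129, 119]

at x=0,y=0 over L1,L2,L3,L4:
after L1 α=1/2: [95/2, 0, 29/2]
after L2 α=1: [71, 239, 213]
after L3 α=1/4: [225/2, 383/2, 699/4]
after L4 α=3/4: [267/8, 1679/8, 2715/16]
= [33, 210, 170]

query (1,0) [L1,L2,L3,L4] — begin 0,0,0
+L1 (α=1/7) → [183/7, 3/7, 135/7]
+L2 (α=2/5) → [1193/35, 2347/35, 305/7]
+L3 (α=1/3) → [1612/35, 13619/105, 967/21]
+L4 (α=3/8) → [3179/28, 18533/168, 18065/168]
rounded: [114, 110, 108]

at x=0,y=1 over L1,L2,L3,L4,L5,L6:
+L1 (α=1) → [27, 184, 141]
+L2 (α=2/5) → [43, 732/5, 477/5]
+L3 (α=1/3) → [86/3, 503/5, 1589/15]
+L4 (α=1) → [65, 65, 170]
+L5 (α=2/3) → [161, 139/3, 292/3]
+L6 (α=4/7) → [1051/7, 507/7, 480/7]
= [150, 72, 69]

(1,1) stack=L1,L2,L3,L4,L5,L6; from [0,0,0]:
after L1 α=1/2: [38, 59/2, 95]
after L2 α=1/2: [261/2, 457/4, 219/2]
after L3 α=1/7: [852/7, 231/2, 809/7]
after L4 α=1/6: [2795/21, 515/4, 1661/14]
after L5 α=2/5: [4083/35, 2777/20, 10499/70]
after L6 α=2/3: [1571/35, 3739/20, 13253/70]
rounded: [45, 187, 189]

(0,0) stack=L1,L2,L3,L4,L5,L6; from [0,0,0]:
after L1 α=1/2: [95/2, 0, 29/2]
after L2 α=1: [71, 239, 213]
after L3 α=1/4: [225/2, 383/2, 699/4]
after L4 α=3/4: [267/8, 1679/8, 2715/16]
after L5 α=1/2: [1835/16, 2255/16, 4011/32]
after L6 α=3/4: [13979/64, 4799/64, 19659/128]
rounded: [218, 75, 154]


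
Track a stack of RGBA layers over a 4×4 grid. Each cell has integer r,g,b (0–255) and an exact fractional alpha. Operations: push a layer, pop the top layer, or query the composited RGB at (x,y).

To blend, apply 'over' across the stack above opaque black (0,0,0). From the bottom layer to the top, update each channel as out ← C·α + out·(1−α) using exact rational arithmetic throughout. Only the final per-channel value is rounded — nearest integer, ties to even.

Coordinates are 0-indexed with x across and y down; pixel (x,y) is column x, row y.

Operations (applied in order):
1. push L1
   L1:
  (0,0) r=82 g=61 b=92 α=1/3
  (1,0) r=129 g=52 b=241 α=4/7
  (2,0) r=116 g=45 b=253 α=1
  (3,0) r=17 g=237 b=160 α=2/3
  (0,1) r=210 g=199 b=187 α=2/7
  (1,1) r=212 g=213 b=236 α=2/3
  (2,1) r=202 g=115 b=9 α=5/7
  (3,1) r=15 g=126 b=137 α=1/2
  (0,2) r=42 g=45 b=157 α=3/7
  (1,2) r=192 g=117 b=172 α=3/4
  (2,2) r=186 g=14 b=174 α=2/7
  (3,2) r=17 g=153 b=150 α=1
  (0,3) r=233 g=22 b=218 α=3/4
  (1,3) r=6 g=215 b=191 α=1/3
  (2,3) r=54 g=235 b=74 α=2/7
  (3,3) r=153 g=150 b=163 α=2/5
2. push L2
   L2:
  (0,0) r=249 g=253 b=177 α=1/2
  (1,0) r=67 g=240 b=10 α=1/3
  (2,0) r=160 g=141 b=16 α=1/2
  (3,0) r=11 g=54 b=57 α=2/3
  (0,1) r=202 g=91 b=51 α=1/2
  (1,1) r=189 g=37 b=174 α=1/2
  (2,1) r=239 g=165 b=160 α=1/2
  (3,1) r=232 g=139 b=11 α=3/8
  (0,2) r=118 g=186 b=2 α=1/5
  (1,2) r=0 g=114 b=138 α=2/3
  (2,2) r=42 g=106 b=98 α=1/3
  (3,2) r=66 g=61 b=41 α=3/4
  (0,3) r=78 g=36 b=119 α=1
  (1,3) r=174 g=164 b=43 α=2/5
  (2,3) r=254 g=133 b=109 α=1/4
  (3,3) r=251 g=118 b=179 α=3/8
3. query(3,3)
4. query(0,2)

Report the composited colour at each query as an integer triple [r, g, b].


at x=3,y=3 over L1,L2:
+L1 (α=2/5) → [306/5, 60, 326/5]
+L2 (α=3/8) → [1059/8, 327/4, 863/8]
= [132, 82, 108]

at x=0,y=2 over L1,L2:
L1 α=3/7: [18, 135/7, 471/7]
L2 α=1/5: [38, 1842/35, 1898/35]
rounded: [38, 53, 54]


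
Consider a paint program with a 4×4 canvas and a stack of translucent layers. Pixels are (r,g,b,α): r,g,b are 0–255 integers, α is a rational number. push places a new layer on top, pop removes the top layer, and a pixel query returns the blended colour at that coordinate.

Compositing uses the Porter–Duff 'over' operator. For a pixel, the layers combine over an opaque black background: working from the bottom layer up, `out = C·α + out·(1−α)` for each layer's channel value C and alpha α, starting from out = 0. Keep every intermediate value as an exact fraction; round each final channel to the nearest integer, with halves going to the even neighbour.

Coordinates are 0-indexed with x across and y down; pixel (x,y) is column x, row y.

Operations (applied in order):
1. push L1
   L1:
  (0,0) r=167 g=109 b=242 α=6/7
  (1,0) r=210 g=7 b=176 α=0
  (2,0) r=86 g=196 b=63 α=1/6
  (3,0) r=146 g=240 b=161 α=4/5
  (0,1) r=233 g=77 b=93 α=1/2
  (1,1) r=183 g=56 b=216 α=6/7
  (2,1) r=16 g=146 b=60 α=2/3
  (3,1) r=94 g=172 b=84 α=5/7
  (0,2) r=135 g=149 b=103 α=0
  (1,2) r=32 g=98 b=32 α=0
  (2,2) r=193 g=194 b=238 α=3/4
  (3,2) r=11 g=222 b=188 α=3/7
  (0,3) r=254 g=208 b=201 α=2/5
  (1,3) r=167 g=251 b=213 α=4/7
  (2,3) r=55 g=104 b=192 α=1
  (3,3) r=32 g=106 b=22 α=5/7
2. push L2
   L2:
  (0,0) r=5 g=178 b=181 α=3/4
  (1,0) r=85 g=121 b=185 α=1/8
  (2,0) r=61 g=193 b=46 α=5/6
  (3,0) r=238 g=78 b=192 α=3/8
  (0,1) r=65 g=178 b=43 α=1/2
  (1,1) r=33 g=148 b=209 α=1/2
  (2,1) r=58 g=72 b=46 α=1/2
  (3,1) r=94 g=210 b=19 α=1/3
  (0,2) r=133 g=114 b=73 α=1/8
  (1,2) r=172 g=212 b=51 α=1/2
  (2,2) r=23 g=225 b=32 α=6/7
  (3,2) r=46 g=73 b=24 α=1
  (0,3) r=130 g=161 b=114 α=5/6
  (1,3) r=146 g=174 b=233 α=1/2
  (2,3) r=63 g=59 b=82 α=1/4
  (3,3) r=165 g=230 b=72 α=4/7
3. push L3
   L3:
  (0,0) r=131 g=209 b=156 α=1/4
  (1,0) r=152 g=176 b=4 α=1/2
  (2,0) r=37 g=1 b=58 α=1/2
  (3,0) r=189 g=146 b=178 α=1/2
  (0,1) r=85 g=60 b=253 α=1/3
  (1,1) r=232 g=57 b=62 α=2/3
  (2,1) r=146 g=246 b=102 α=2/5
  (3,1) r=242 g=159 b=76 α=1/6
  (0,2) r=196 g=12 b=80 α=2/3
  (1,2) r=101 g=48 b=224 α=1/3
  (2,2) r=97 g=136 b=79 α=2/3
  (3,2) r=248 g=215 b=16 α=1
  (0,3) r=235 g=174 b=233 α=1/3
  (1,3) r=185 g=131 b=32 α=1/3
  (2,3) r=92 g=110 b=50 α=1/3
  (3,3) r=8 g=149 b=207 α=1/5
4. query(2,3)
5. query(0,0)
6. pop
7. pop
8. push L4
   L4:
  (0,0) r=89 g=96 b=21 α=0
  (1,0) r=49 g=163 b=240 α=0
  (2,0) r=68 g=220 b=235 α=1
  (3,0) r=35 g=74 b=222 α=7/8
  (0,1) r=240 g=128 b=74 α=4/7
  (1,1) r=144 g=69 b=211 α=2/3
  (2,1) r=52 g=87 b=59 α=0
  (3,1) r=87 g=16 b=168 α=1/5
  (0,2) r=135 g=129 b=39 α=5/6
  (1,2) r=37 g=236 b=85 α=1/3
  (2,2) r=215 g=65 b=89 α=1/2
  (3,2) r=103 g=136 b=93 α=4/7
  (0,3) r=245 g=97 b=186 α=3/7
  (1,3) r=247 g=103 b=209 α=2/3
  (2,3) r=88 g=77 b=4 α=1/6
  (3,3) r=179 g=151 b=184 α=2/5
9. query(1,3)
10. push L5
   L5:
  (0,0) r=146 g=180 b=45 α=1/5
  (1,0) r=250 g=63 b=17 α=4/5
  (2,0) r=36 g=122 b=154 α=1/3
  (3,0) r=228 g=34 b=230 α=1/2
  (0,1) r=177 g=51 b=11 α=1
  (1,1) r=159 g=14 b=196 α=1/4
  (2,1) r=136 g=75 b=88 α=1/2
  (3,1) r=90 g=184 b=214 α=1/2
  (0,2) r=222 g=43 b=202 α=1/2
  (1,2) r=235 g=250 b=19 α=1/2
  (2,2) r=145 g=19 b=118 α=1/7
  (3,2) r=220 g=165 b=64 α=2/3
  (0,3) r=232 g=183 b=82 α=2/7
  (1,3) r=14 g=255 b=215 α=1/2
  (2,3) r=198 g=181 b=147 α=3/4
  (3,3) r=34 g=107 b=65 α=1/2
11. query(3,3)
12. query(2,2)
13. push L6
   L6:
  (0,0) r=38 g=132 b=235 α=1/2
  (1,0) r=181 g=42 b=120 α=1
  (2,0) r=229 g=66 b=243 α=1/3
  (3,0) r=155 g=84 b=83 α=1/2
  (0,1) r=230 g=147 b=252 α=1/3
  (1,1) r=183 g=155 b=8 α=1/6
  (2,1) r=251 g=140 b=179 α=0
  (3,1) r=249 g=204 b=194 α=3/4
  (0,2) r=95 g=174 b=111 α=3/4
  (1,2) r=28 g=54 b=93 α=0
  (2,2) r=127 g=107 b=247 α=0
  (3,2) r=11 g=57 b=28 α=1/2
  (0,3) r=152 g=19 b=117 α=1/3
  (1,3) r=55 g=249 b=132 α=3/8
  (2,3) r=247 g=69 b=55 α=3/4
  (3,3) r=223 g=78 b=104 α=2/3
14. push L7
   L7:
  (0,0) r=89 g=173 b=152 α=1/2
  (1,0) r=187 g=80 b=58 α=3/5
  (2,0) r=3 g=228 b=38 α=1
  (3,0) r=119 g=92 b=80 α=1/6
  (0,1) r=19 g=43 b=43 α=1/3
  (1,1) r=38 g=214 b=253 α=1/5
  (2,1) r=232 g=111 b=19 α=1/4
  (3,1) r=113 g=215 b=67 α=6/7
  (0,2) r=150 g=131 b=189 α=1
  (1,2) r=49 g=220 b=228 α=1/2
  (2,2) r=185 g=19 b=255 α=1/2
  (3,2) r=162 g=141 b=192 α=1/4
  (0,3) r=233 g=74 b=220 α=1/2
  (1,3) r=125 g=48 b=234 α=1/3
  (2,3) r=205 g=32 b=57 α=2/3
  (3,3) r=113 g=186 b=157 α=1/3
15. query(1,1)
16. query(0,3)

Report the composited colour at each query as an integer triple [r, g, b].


(2,3) stack=L1,L2,L3; from [0,0,0]:
after L1 α=1: [55, 104, 192]
after L2 α=1/4: [57, 371/4, 329/2]
after L3 α=1/3: [206/3, 197/2, 379/3]
rounded: [69, 98, 126]

at x=0,y=0 over L1,L2,L3:
+L1 (α=6/7) → [1002/7, 654/7, 1452/7]
+L2 (α=3/4) → [1107/28, 1098/7, 5253/28]
+L3 (α=1/4) → [6989/112, 4757/28, 20127/112]
rounded: [62, 170, 180]

at x=1,y=3 over L1,L4:
L1 α=4/7: [668/7, 1004/7, 852/7]
L4 α=2/3: [4126/21, 2446/21, 3778/21]
= [196, 116, 180]

at x=3,y=3 over L1,L4,L5:
+L1 (α=5/7) → [160/7, 530/7, 110/7]
+L4 (α=2/5) → [2986/35, 3704/35, 2906/35]
+L5 (α=1/2) → [2088/35, 7449/70, 5181/70]
= [60, 106, 74]

at x=2,y=2 over L1,L4,L5:
+L1 (α=3/4) → [579/4, 291/2, 357/2]
+L4 (α=1/2) → [1439/8, 421/4, 535/4]
+L5 (α=1/7) → [4897/28, 1301/14, 263/2]
= [175, 93, 132]

at x=1,y=1 over L1,L4,L5,L6,L7:
+L1 (α=6/7) → [1098/7, 48, 1296/7]
+L4 (α=2/3) → [1038/7, 62, 4250/21]
+L5 (α=1/4) → [4227/28, 50, 2811/14]
+L6 (α=1/6) → [8753/56, 135/2, 14167/84]
+L7 (α=1/5) → [1857/14, 484/5, 3896/21]
→ [133, 97, 186]

at x=0,y=3 over L1,L4,L5,L6,L7:
+L1 (α=2/5) → [508/5, 416/5, 402/5]
+L4 (α=3/7) → [5707/35, 3119/35, 4398/35]
+L5 (α=2/7) → [8955/49, 5681/49, 5546/49]
+L6 (α=1/3) → [25358/147, 12293/147, 16825/147]
+L7 (α=1/2) → [59609/294, 23171/294, 49165/294]
→ [203, 79, 167]


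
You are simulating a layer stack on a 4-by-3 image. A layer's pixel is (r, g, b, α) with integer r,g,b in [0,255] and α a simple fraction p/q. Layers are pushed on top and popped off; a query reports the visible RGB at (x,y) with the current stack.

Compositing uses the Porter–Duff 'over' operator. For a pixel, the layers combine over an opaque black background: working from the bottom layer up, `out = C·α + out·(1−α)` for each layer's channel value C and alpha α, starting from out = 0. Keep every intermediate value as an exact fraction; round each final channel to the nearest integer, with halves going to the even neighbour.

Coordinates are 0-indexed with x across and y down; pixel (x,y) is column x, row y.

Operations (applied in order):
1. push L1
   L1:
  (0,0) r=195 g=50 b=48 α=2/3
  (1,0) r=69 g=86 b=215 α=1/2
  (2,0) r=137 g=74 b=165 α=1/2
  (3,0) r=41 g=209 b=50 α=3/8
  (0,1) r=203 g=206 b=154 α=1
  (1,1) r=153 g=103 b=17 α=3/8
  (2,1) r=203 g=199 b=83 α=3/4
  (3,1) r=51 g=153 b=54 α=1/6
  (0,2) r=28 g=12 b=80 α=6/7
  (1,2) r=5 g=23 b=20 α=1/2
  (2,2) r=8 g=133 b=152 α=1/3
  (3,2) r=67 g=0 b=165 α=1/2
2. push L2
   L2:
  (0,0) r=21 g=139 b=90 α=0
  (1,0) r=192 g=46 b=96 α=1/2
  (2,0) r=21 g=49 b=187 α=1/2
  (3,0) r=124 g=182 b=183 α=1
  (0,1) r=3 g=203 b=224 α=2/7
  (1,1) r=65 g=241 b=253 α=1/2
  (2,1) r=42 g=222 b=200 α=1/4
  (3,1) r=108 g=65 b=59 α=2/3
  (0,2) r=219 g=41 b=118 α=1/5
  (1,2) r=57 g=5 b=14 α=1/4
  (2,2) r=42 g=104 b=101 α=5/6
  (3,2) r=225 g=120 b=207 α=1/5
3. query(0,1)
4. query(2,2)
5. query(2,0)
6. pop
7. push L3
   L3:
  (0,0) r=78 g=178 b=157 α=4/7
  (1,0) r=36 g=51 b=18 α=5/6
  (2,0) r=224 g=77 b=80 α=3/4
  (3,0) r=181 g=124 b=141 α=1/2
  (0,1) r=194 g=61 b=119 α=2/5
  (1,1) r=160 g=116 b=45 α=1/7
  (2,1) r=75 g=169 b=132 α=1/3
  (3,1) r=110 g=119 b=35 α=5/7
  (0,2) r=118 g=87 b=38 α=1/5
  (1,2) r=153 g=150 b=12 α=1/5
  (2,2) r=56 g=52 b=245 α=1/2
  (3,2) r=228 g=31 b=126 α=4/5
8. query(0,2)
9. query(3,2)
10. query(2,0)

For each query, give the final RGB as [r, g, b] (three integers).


(0,1) stack=L1,L2; from [0,0,0]:
+L1 (α=1) → [203, 206, 154]
+L2 (α=2/7) → [1021/7, 1436/7, 174]
= [146, 205, 174]

at x=2,y=2 over L1,L2:
L1 α=1/3: [8/3, 133/3, 152/3]
L2 α=5/6: [319/9, 1693/18, 1667/18]
→ [35, 94, 93]

at x=2,y=0 over L1,L2:
+L1 (α=1/2) → [137/2, 37, 165/2]
+L2 (α=1/2) → [179/4, 43, 539/4]
→ [45, 43, 135]

query (0,2) [L1,L3] — begin 0,0,0
after L1 α=6/7: [24, 72/7, 480/7]
after L3 α=1/5: [214/5, 897/35, 2186/35]
→ [43, 26, 62]

query (3,2) [L1,L3] — begin 0,0,0
L1 α=1/2: [67/2, 0, 165/2]
L3 α=4/5: [1891/10, 124/5, 1173/10]
→ [189, 25, 117]

at x=2,y=0 over L1,L3:
after L1 α=1/2: [137/2, 37, 165/2]
after L3 α=3/4: [1481/8, 67, 645/8]
rounded: [185, 67, 81]


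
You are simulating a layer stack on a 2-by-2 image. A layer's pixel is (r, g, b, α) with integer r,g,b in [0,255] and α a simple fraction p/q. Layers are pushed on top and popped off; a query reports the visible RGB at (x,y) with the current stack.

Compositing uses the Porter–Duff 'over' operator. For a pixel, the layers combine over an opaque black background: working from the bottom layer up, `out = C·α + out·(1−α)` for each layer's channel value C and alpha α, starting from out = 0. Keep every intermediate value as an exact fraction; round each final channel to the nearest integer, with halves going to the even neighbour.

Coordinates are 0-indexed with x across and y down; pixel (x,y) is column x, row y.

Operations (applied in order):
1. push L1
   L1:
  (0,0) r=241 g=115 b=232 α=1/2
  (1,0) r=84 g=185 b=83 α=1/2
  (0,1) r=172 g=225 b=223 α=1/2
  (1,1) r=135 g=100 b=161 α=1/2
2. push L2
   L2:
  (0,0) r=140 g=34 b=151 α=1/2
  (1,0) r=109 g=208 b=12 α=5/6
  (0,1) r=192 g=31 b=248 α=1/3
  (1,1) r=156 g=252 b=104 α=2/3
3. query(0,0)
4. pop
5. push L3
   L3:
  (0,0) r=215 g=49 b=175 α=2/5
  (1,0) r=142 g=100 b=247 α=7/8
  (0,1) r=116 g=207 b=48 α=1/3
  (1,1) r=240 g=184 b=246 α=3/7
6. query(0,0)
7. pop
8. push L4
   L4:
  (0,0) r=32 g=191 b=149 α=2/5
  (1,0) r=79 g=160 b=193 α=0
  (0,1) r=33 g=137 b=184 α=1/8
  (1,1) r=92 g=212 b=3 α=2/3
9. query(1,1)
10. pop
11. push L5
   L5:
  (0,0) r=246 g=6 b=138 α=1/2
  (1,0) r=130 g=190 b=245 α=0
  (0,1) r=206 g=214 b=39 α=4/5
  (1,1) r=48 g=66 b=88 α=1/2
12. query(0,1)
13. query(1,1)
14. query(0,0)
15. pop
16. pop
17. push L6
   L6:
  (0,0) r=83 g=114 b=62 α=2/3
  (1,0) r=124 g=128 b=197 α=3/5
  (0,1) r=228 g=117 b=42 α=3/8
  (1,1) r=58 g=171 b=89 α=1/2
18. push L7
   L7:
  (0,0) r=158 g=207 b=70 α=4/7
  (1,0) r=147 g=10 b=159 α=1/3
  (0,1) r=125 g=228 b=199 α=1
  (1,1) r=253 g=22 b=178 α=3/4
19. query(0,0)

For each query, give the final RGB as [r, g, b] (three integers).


(0,0) stack=L1,L2; from [0,0,0]:
+L1 (α=1/2) → [241/2, 115/2, 116]
+L2 (α=1/2) → [521/4, 183/4, 267/2]
= [130, 46, 134]

(0,0) stack=L1,L3; from [0,0,0]:
+L1 (α=1/2) → [241/2, 115/2, 116]
+L3 (α=2/5) → [1583/10, 541/10, 698/5]
rounded: [158, 54, 140]

(1,1) stack=L1,L4; from [0,0,0]:
+L1 (α=1/2) → [135/2, 50, 161/2]
+L4 (α=2/3) → [503/6, 158, 173/6]
→ [84, 158, 29]

at x=0,y=1 over L1,L5:
+L1 (α=1/2) → [86, 225/2, 223/2]
+L5 (α=4/5) → [182, 1937/10, 107/2]
= [182, 194, 54]

query (1,1) [L1,L5] — begin 0,0,0
L1 α=1/2: [135/2, 50, 161/2]
L5 α=1/2: [231/4, 58, 337/4]
rounded: [58, 58, 84]

(0,0) stack=L1,L5; from [0,0,0]:
+L1 (α=1/2) → [241/2, 115/2, 116]
+L5 (α=1/2) → [733/4, 127/4, 127]
→ [183, 32, 127]

at x=0,y=0 over L6,L7:
+L6 (α=2/3) → [166/3, 76, 124/3]
+L7 (α=4/7) → [114, 1056/7, 404/7]
→ [114, 151, 58]


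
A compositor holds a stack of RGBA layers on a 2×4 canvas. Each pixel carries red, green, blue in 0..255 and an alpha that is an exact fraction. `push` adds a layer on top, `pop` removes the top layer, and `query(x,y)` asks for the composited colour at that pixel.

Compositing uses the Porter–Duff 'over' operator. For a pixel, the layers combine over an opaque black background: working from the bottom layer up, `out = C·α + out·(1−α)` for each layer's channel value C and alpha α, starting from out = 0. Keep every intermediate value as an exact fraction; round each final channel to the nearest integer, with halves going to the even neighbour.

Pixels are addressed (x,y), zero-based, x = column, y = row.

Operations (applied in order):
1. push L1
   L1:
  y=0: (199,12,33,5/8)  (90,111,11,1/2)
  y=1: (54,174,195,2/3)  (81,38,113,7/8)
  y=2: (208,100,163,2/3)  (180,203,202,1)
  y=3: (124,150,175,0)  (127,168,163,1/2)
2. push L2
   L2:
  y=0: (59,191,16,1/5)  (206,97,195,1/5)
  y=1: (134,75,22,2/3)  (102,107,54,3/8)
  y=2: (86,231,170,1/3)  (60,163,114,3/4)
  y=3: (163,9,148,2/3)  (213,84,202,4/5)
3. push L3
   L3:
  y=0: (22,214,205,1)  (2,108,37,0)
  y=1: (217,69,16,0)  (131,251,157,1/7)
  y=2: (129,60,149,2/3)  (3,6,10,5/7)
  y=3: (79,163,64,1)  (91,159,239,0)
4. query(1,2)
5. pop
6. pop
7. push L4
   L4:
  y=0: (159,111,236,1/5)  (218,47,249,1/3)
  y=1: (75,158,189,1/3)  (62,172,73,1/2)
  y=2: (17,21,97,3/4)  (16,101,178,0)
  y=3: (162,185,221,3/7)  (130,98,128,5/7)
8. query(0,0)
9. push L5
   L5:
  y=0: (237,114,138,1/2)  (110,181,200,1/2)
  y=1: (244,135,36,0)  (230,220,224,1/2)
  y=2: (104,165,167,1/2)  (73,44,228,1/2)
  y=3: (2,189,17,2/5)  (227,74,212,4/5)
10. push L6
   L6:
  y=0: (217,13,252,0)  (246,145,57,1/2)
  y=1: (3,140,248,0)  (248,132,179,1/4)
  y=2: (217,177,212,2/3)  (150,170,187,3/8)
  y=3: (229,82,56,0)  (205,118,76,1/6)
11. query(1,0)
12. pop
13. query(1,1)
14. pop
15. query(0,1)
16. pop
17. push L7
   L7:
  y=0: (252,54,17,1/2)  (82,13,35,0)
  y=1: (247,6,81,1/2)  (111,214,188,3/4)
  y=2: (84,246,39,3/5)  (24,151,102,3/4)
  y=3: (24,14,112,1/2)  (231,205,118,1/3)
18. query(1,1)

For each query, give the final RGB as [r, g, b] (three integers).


at x=1,y=2 over L1,L2,L3:
+L1 (α=1) → [180, 203, 202]
+L2 (α=3/4) → [90, 173, 136]
+L3 (α=5/7) → [195/7, 376/7, 46]
rounded: [28, 54, 46]

(0,0) stack=L1,L4; from [0,0,0]:
after L1 α=5/8: [995/8, 15/2, 165/8]
after L4 α=1/5: [1313/10, 141/5, 637/10]
→ [131, 28, 64]

(1,0) stack=L1,L4,L5,L6; from [0,0,0]:
after L1 α=1/2: [45, 111/2, 11/2]
after L4 α=1/3: [308/3, 158/3, 260/3]
after L5 α=1/2: [319/3, 701/6, 430/3]
after L6 α=1/2: [1057/6, 1571/12, 601/6]
→ [176, 131, 100]

query (1,1) [L1,L4,L5] — begin 0,0,0
+L1 (α=7/8) → [567/8, 133/4, 791/8]
+L4 (α=1/2) → [1063/16, 821/8, 1375/16]
+L5 (α=1/2) → [4743/32, 2581/16, 4959/32]
= [148, 161, 155]

(0,1) stack=L1,L4; from [0,0,0]:
+L1 (α=2/3) → [36, 116, 130]
+L4 (α=1/3) → [49, 130, 449/3]
rounded: [49, 130, 150]

at x=1,y=1 over L1,L7:
+L1 (α=7/8) → [567/8, 133/4, 791/8]
+L7 (α=3/4) → [3231/32, 2701/16, 5303/32]
rounded: [101, 169, 166]


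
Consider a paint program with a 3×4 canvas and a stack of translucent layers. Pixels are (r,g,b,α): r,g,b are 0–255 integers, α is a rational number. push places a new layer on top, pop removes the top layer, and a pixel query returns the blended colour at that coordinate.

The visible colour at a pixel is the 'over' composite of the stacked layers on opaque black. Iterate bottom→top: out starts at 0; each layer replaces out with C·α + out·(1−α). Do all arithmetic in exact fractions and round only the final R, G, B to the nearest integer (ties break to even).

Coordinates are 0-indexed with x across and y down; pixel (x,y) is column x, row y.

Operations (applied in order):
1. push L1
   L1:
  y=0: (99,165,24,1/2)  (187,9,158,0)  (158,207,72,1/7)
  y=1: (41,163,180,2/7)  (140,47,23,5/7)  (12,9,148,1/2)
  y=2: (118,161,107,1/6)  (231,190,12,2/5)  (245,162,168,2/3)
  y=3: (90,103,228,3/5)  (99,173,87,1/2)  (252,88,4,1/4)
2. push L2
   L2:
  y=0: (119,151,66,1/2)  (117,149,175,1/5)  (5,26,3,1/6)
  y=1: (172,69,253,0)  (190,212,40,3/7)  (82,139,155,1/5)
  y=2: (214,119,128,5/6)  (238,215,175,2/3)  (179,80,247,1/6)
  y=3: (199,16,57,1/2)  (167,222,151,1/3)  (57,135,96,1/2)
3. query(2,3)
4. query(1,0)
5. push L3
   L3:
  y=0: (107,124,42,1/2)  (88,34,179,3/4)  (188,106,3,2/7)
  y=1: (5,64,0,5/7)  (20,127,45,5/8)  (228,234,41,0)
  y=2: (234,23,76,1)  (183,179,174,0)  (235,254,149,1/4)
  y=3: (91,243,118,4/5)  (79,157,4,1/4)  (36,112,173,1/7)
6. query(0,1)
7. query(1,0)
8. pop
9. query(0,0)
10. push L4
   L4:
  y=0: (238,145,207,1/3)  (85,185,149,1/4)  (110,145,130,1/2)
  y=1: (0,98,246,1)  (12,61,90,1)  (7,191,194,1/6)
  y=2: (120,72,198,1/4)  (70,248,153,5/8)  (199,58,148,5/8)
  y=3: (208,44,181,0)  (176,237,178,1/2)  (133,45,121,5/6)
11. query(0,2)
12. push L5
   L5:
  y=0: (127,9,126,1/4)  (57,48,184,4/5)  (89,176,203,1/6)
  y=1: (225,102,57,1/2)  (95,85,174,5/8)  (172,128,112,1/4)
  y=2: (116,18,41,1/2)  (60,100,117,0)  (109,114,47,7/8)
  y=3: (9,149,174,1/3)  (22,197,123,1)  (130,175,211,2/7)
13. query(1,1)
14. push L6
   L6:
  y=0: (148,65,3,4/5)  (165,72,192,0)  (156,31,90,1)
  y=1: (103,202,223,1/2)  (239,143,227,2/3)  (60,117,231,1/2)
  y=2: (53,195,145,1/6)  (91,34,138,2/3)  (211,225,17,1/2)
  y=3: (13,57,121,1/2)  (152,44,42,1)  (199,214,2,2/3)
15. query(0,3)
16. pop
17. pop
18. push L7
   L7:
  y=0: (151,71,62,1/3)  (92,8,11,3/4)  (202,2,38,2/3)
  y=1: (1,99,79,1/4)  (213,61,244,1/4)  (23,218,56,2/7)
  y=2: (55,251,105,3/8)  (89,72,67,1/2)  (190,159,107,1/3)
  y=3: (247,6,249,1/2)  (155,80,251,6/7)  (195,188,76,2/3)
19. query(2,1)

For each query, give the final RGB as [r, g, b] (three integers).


(2,3) stack=L1,L2; from [0,0,0]:
after L1 α=1/4: [63, 22, 1]
after L2 α=1/2: [60, 157/2, 97/2]
→ [60, 78, 48]

query (1,0) [L1,L2] — begin 0,0,0
+L1 (α=0) → [0, 0, 0]
+L2 (α=1/5) → [117/5, 149/5, 35]
→ [23, 30, 35]

(0,1) stack=L1,L2,L3; from [0,0,0]:
L1 α=2/7: [82/7, 326/7, 360/7]
L2 α=0: [82/7, 326/7, 360/7]
L3 α=5/7: [339/49, 2892/49, 720/49]
→ [7, 59, 15]

query (1,0) [L1,L2,L3] — begin 0,0,0
L1 α=0: [0, 0, 0]
L2 α=1/5: [117/5, 149/5, 35]
L3 α=3/4: [1437/20, 659/20, 143]
= [72, 33, 143]

query (0,0) [L1,L2] — begin 0,0,0
+L1 (α=1/2) → [99/2, 165/2, 12]
+L2 (α=1/2) → [337/4, 467/4, 39]
= [84, 117, 39]

query (0,2) [L1,L2,L4] — begin 0,0,0
after L1 α=1/6: [59/3, 161/6, 107/6]
after L2 α=5/6: [3269/18, 3731/36, 3947/36]
after L4 α=1/4: [3989/24, 4595/48, 6323/48]
→ [166, 96, 132]

at x=1,y=1 over L1,L2,L4,L5:
L1 α=5/7: [100, 235/7, 115/7]
L2 α=3/7: [970/7, 5392/49, 1300/49]
L4 α=1: [12, 61, 90]
L5 α=5/8: [511/8, 76, 285/2]
→ [64, 76, 142]

query (0,3) [L1,L2,L4,L5,L6] — begin 0,0,0
+L1 (α=3/5) → [54, 309/5, 684/5]
+L2 (α=1/2) → [253/2, 389/10, 969/10]
+L4 (α=0) → [253/2, 389/10, 969/10]
+L5 (α=1/3) → [262/3, 378/5, 613/5]
+L6 (α=1/2) → [301/6, 663/10, 609/5]
= [50, 66, 122]

at x=2,y=1 over L1,L2,L4,L7:
+L1 (α=1/2) → [6, 9/2, 74]
+L2 (α=1/5) → [106/5, 157/5, 451/5]
+L4 (α=1/6) → [113/6, 58, 215/2]
+L7 (α=2/7) → [841/42, 726/7, 1299/14]
= [20, 104, 93]


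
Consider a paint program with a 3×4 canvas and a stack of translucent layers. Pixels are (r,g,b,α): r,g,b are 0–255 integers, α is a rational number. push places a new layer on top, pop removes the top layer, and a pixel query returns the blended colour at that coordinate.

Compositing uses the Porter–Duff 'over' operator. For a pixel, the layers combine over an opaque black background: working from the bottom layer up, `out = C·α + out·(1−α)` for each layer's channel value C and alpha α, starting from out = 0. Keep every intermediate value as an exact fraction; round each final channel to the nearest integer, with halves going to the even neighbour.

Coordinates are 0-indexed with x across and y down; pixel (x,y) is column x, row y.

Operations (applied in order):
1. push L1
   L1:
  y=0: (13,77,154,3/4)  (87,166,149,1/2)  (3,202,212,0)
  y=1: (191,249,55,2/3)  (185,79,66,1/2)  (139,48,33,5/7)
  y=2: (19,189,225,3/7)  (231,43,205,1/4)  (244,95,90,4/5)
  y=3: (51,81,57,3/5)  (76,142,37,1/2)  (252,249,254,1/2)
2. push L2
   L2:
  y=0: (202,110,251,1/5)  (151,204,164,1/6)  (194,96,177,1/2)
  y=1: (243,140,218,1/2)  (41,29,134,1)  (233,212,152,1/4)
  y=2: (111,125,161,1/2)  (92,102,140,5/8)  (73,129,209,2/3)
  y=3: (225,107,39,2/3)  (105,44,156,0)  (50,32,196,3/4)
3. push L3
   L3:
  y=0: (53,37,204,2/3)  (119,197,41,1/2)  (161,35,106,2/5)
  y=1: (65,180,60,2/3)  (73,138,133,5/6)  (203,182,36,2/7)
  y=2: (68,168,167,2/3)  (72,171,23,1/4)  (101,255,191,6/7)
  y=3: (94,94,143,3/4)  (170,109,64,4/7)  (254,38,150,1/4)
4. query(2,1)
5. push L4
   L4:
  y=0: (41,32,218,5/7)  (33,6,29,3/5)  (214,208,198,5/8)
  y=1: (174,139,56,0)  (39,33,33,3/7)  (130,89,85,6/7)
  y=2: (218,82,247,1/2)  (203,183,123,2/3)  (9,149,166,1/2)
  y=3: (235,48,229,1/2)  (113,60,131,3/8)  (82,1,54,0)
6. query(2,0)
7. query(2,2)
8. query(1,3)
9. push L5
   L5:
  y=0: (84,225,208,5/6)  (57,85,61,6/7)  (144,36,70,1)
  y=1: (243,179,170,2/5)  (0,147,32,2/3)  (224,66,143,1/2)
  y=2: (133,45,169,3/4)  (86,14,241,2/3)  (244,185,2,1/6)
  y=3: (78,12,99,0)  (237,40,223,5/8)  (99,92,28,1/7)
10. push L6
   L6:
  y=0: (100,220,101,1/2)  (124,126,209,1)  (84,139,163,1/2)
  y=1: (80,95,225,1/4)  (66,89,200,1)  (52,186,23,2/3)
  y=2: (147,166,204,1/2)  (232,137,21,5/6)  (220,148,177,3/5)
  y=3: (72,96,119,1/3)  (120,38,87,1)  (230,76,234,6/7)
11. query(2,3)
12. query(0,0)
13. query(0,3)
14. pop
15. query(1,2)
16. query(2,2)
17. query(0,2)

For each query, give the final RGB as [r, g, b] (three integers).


query (2,1) [L1,L2,L3] — begin 0,0,0
L1 α=5/7: [695/7, 240/7, 165/7]
L2 α=1/4: [929/7, 551/7, 1559/28]
L3 α=2/7: [7487/49, 5303/49, 9811/196]
rounded: [153, 108, 50]

at x=2,y=0 over L1,L2,L3,L4:
after L1 α=0: [0, 0, 0]
after L2 α=1/2: [97, 48, 177/2]
after L3 α=2/5: [613/5, 214/5, 191/2]
after L4 α=5/8: [7189/40, 2921/20, 2553/16]
rounded: [180, 146, 160]

query (2,2) [L1,L2,L3,L4] — begin 0,0,0
L1 α=4/5: [976/5, 76, 72]
L2 α=2/3: [1706/15, 334/3, 490/3]
L3 α=6/7: [10796/105, 4924/21, 3928/21]
L4 α=1/2: [11741/210, 8053/42, 3707/21]
= [56, 192, 177]

query (1,3) [L1,L2,L3,L4] — begin 0,0,0
L1 α=1/2: [38, 71, 37/2]
L2 α=0: [38, 71, 37/2]
L3 α=4/7: [794/7, 649/7, 89/2]
L4 α=3/8: [6343/56, 4505/56, 1231/16]
= [113, 80, 77]

at x=2,y=3 over L1,L2,L3,L4,L5,L6:
+L1 (α=1/2) → [126, 249/2, 127]
+L2 (α=3/4) → [69, 441/8, 715/4]
+L3 (α=1/4) → [461/4, 1627/32, 2745/16]
+L4 (α=0) → [461/4, 1627/32, 2745/16]
+L5 (α=1/7) → [1581/14, 6353/112, 8459/56]
+L6 (α=6/7) → [20901/98, 57425/784, 87083/392]
rounded: [213, 73, 222]

query (0,0) [L1,L2,L3,L4,L5,L6] — begin 0,0,0
+L1 (α=3/4) → [39/4, 231/4, 231/2]
+L2 (α=1/5) → [241/5, 341/5, 713/5]
+L3 (α=2/3) → [257/5, 237/5, 2753/15]
+L4 (α=5/7) → [1539/35, 182/5, 21856/105]
+L5 (α=5/6) → [5413/70, 5807/30, 65528/315]
+L6 (α=1/2) → [12413/140, 12407/60, 97343/630]
rounded: [89, 207, 155]

(0,3) stack=L1,L2,L3,L4,L5,L6; from [0,0,0]:
L1 α=3/5: [153/5, 243/5, 171/5]
L2 α=2/3: [801/5, 1313/15, 187/5]
L3 α=3/4: [2211/20, 5543/60, 583/5]
L4 α=1/2: [6911/40, 8423/120, 864/5]
L5 α=0: [6911/40, 8423/120, 864/5]
L6 α=1/3: [8351/60, 14183/180, 2323/15]
rounded: [139, 79, 155]

(1,2) stack=L1,L2,L3,L4,L5; from [0,0,0]:
L1 α=1/4: [231/4, 43/4, 205/4]
L2 α=5/8: [2533/32, 2169/32, 3415/32]
L3 α=1/4: [9903/128, 11979/128, 10981/128]
L4 α=2/3: [61871/384, 19609/128, 42469/384]
L5 α=2/3: [127919/1152, 7731/128, 227557/1152]
rounded: [111, 60, 198]

(2,2) stack=L1,L2,L3,L4,L5; from [0,0,0]:
after L1 α=4/5: [976/5, 76, 72]
after L2 α=2/3: [1706/15, 334/3, 490/3]
after L3 α=6/7: [10796/105, 4924/21, 3928/21]
after L4 α=1/2: [11741/210, 8053/42, 3707/21]
after L5 α=1/6: [21989/252, 48035/252, 18577/126]
= [87, 191, 147]

query (0,2) [L1,L2,L3,L4,L5] — begin 0,0,0
after L1 α=3/7: [57/7, 81, 675/7]
after L2 α=1/2: [417/7, 103, 901/7]
after L3 α=2/3: [1369/21, 439/3, 3239/21]
after L4 α=1/2: [5947/42, 685/6, 4213/21]
after L5 α=3/4: [22705/168, 1495/24, 3715/21]
→ [135, 62, 177]


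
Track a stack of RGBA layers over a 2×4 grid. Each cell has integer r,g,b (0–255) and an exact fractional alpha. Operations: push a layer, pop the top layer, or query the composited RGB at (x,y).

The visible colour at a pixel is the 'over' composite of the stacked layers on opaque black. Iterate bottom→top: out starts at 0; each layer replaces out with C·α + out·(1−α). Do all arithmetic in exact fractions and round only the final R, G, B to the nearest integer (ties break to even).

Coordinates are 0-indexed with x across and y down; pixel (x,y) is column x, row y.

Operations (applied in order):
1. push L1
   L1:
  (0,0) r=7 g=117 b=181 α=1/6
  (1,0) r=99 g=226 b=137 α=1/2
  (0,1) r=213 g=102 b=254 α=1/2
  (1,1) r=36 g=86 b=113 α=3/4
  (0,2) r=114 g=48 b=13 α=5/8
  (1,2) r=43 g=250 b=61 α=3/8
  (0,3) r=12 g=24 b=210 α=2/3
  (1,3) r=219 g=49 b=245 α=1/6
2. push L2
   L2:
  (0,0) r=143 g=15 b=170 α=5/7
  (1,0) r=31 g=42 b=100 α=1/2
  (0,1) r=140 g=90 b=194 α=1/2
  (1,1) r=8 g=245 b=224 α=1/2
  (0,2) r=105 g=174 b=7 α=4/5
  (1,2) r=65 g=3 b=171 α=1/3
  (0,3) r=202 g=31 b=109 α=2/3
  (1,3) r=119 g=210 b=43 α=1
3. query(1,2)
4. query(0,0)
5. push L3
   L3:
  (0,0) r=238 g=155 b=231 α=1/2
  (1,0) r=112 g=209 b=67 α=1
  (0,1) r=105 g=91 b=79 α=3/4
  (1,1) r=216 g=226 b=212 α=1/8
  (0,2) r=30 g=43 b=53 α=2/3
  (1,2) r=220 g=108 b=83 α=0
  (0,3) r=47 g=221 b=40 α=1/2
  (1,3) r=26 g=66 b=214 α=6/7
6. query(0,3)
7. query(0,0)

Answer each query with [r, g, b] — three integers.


(1,2) stack=L1,L2; from [0,0,0]:
after L1 α=3/8: [129/8, 375/4, 183/8]
after L2 α=1/3: [389/12, 127/2, 289/4]
rounded: [32, 64, 72]

query (0,0) [L1,L2] — begin 0,0,0
L1 α=1/6: [7/6, 39/2, 181/6]
L2 α=5/7: [2152/21, 114/7, 2731/21]
→ [102, 16, 130]

(0,3) stack=L1,L2,L3; from [0,0,0]:
+L1 (α=2/3) → [8, 16, 140]
+L2 (α=2/3) → [412/3, 26, 358/3]
+L3 (α=1/2) → [553/6, 247/2, 239/3]
rounded: [92, 124, 80]

query (0,0) [L1,L2,L3] — begin 0,0,0
+L1 (α=1/6) → [7/6, 39/2, 181/6]
+L2 (α=5/7) → [2152/21, 114/7, 2731/21]
+L3 (α=1/2) → [3575/21, 1199/14, 3791/21]
rounded: [170, 86, 181]
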